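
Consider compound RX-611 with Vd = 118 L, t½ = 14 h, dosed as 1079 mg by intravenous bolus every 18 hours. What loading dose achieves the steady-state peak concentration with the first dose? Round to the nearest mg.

1829 mg

f = (1/2)^(18/14) ≈ 0.410168; accumulation ratio R = 1/(1−f) ≈ 1.69540.
Loading dose to hit Cmax,ss on first dose: D_load = D_maint·R ≈ 1079 × 1.69540 ≈ 1829.34 mg.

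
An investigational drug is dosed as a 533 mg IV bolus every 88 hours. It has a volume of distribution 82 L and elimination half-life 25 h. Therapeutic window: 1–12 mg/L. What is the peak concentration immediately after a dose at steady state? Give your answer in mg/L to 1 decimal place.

τ/t½ = 88/25 ≈ 3.52, so fraction remaining f = (1/2)^(88/25) ≈ 0.0872.
At steady state, accumulation factor R = 1/(1 − e^(−kτ)) ≈ 1.0955.
Single-dose peak C₀ = D/Vd = 533/82 ≈ 6.500 mg/L.
Steady-state peak Cmax,ss = C₀·R ≈ 6.500 × 1.0955 ≈ 7.121 mg/L.
Peak 7.1 mg/L vs MTC 12 mg/L: below toxic threshold.

7.1 mg/L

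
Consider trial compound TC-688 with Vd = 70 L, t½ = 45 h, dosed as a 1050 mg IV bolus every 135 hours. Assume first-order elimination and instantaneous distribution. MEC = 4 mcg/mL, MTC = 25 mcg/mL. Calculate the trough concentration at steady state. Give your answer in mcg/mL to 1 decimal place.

2.1 mcg/mL

τ = 135 h = 3 half-lives, so f = (1/2)^3 = 0.125.
At steady state, R = 1/(1 − 0.125) = 8/7.
Single-dose peak C₀ = D/Vd = 1050/70 = 15 mcg/mL.
Steady-state peak Cmax,ss = C₀·R = 15 × 8/7 ≈ 17.143 mcg/mL.
Steady-state trough Cmin,ss = Cmax,ss·f ≈ 17.143 × 0.125 ≈ 2.143 mcg/mL.
Trough 2.1 mcg/mL vs MEC 4 mcg/mL: subtherapeutic.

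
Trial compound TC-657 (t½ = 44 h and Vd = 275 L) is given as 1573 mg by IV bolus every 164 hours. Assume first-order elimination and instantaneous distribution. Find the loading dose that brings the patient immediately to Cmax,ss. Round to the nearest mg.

1701 mg

f = (1/2)^(164/44) ≈ 0.075506; accumulation ratio R = 1/(1−f) ≈ 1.08167.
Loading dose to hit Cmax,ss on first dose: D_load = D_maint·R ≈ 1573 × 1.08167 ≈ 1701.47 mg.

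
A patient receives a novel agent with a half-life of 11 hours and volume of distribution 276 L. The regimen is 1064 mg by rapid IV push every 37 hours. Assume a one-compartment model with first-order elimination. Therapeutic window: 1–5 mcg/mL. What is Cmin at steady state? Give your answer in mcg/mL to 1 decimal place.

k = ln2/t½ = ln2/11 ≈ 0.063013 h⁻¹; fraction remaining f = e^(−kτ) = e^(−0.063013×37) ≈ 0.0972.
At steady state, accumulation factor R = 1/(1 − e^(−kτ)) ≈ 1.1077.
Each bolus raises the concentration by D/Vd = 1064/276 ≈ 3.855 mcg/mL.
Steady-state peak Cmax,ss = C₀·R ≈ 3.855 × 1.1077 ≈ 4.270 mcg/mL.
One interval later, Cmin,ss = Cmax,ss·e^(−kτ) ≈ 4.270 × 0.0972 ≈ 0.415 mcg/mL.
Trough 0.4 mcg/mL vs MEC 1 mcg/mL: subtherapeutic.

0.4 mcg/mL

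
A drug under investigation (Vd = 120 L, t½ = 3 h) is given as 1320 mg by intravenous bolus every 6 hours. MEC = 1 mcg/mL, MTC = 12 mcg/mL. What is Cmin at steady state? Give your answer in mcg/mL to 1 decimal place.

The dosing interval is 2 half-lives, so f = 2^(−2) = 0.25.
Accumulation ratio R = 1/(1 − f) = 1/0.75 = 4/3.
Single-dose peak C₀ = D/Vd = 1320/120 = 11 mcg/mL.
Steady-state peak Cmax,ss = C₀·R = 11 × 4/3 ≈ 14.667 mcg/mL.
Steady-state trough Cmin,ss = Cmax,ss·f ≈ 14.667 × 0.25 ≈ 3.667 mcg/mL.
Trough 3.7 mcg/mL vs MEC 1 mcg/mL: adequate.

3.7 mcg/mL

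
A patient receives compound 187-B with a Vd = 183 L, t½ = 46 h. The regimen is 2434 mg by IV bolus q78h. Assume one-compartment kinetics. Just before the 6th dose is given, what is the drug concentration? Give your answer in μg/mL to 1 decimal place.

f = (1/2)^(τ/t½) = (1/2)^(78/46) ≈ 0.3087.
C₀ = D/Vd = 2434/183 ≈ 13.301 μg/mL.
Before the 6th dose, 5 doses have been given. Superposition: Cmin = C₀·(f + f² + … + f^5).
≈ 13.301 × (0.3087 + 0.0953 + 0.0294 + 0.0091 + 0.0028) ≈ 13.301 × 0.4453 ≈ 5.923 μg/mL.

5.9 μg/mL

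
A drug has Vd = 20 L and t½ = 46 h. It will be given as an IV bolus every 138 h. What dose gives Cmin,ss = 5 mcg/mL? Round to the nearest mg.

700 mg

τ/t½ = 138/46 ≈ 3, so f = (1/2)^(138/46) ≈ 0.125000.
Cmin,ss = (D/Vd)·f/(1−f), so D = Cmin,ss·Vd·(1−f)/f.
D = 5 × 20 × (1−f)/f ≈ 5 × 20 × 7.00000 ≈ 700.00 mg.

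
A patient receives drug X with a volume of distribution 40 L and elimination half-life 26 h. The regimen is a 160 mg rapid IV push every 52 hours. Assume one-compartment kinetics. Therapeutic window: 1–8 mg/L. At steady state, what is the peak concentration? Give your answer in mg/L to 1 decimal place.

5.3 mg/L

The dosing interval is 2 half-lives, so f = 2^(−2) = 0.25.
At steady state, R = 1/(1 − 0.25) = 4/3.
Single-dose peak C₀ = D/Vd = 160/40 = 4 mg/L.
Steady-state peak Cmax,ss = C₀·R = 4 × 4/3 ≈ 5.333 mg/L.
Peak 5.3 mg/L vs MTC 8 mg/L: below toxic threshold.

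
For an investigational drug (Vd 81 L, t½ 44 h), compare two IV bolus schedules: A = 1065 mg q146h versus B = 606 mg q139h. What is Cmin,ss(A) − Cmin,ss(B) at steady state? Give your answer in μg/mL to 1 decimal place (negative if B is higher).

0.5 μg/mL

Regimen A: f = (1/2)^(146/44) ≈ 0.1003; Cmin,ss = (1065/81)·f/(1−f) ≈ 1.466 μg/mL.
Regimen B: f = (1/2)^(139/44) ≈ 0.1119; Cmin,ss = (606/81)·f/(1−f) ≈ 0.943 μg/mL.
Difference ≈ 1.466 − 0.943 ≈ 0.523 μg/mL.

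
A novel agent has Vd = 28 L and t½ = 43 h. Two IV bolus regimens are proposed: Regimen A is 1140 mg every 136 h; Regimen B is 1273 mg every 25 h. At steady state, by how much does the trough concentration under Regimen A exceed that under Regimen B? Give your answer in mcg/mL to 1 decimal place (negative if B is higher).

-86.5 mcg/mL

Regimen A: f = (1/2)^(136/43) ≈ 0.1117; Cmin,ss = (1140/28)·f/(1−f) ≈ 5.120 mcg/mL.
Regimen B: f = (1/2)^(25/43) ≈ 0.6683; Cmin,ss = (1273/28)·f/(1−f) ≈ 91.600 mcg/mL.
Difference ≈ 5.120 − 91.600 ≈ -86.480 mcg/mL.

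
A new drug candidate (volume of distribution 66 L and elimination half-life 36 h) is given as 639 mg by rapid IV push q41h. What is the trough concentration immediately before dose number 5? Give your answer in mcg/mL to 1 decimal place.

7.7 mcg/mL

f = (1/2)^(τ/t½) = (1/2)^(41/36) ≈ 0.4541.
C₀ = D/Vd = 639/66 ≈ 9.682 mcg/mL.
Before the 5th dose, 4 doses have been given. Superposition: Cmin = C₀·(f + f² + … + f^4).
≈ 9.682 × (0.4541 + 0.2062 + 0.0936 + 0.0425) ≈ 9.682 × 0.7964 ≈ 7.711 mcg/mL.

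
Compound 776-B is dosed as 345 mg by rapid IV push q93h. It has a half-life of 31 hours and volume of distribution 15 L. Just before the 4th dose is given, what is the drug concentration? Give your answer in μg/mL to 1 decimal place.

3.3 μg/mL

f = (1/2)^(τ/t½) = (1/2)^(93/31) ≈ 0.1250.
C₀ = D/Vd = 345/15 ≈ 23.000 μg/mL.
Before the 4th dose, 3 doses have been given. Superposition: Cmin = C₀·(f + f² + … + f^3).
≈ 23.000 × (0.1250 + 0.0156 + 0.0020) ≈ 23.000 × 0.1426 ≈ 3.280 μg/mL.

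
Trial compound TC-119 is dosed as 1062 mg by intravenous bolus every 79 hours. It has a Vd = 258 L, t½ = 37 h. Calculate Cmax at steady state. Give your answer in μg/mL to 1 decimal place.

5.3 μg/mL

k = ln2/t½ = ln2/37 ≈ 0.018734 h⁻¹; fraction remaining f = e^(−kτ) = e^(−0.018734×79) ≈ 0.2276.
Accumulation ratio R = 1/(1 − f) ≈ 1/0.7724 ≈ 1.2947.
Single-dose peak C₀ = D/Vd = 1062/258 ≈ 4.116 μg/mL.
Cmax,ss = C₀/(1 − f) ≈ 4.116/0.7724 ≈ 5.329 μg/mL.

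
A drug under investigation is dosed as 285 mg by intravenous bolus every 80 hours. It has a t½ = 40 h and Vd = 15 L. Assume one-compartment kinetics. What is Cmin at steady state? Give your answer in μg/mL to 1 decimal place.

The dosing interval is 2 half-lives, so f = 2^(−2) = 0.25.
Accumulation ratio R = 1/(1 − f) = 1/0.75 = 4/3.
Single-dose peak C₀ = D/Vd = 285/15 = 19 μg/mL.
Steady-state peak Cmax,ss = C₀·R = 19 × 4/3 ≈ 25.333 μg/mL.
Steady-state trough Cmin,ss = Cmax,ss·f ≈ 25.333 × 0.25 ≈ 6.333 μg/mL.

6.3 μg/mL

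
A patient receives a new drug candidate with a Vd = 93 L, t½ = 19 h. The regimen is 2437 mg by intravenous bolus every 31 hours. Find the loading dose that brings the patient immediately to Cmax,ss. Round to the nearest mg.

f = (1/2)^(31/19) ≈ 0.322735; accumulation ratio R = 1/(1−f) ≈ 1.47653.
Loading dose to hit Cmax,ss on first dose: D_load = D_maint·R ≈ 2437 × 1.47653 ≈ 3598.30 mg.

3598 mg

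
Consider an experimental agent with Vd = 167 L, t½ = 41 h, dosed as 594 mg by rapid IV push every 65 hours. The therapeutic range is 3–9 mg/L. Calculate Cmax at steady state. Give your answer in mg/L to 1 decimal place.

k = ln2/t½ = ln2/41 ≈ 0.016906 h⁻¹; fraction remaining f = e^(−kτ) = e^(−0.016906×65) ≈ 0.3332.
At steady state, accumulation factor R = 1/(1 − e^(−kτ)) ≈ 1.4997.
Each bolus raises the concentration by D/Vd = 594/167 ≈ 3.557 mg/L.
Steady-state peak Cmax,ss = C₀·R ≈ 3.557 × 1.4997 ≈ 5.334 mg/L.
Peak 5.3 mg/L vs MTC 9 mg/L: below toxic threshold.

5.3 mg/L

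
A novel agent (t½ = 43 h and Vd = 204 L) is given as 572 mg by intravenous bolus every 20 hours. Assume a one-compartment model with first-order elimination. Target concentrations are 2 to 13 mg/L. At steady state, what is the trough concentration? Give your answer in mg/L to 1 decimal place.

k = ln2/t½ = ln2/43 ≈ 0.016120 h⁻¹; fraction remaining f = e^(−kτ) = e^(−0.016120×20) ≈ 0.7244.
Accumulation ratio R = 1/(1 − f) ≈ 1/0.2756 ≈ 3.6284.
Single-dose peak C₀ = D/Vd = 572/204 ≈ 2.804 mg/L.
Steady-state peak Cmax,ss = C₀·R ≈ 2.804 × 3.6284 ≈ 10.174 mg/L.
One interval later, Cmin,ss = Cmax,ss·e^(−kτ) ≈ 10.174 × 0.7244 ≈ 7.370 mg/L.
Trough 7.4 mg/L vs MEC 2 mg/L: adequate.

7.4 mg/L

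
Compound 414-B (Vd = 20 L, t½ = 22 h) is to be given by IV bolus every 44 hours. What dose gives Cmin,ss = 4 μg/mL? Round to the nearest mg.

240 mg

τ/t½ = 44/22 ≈ 2, so f = (1/2)^(44/22) ≈ 0.250000.
Cmin,ss = (D/Vd)·f/(1−f), so D = Cmin,ss·Vd·(1−f)/f.
D = 4 × 20 × (1−f)/f ≈ 4 × 20 × 3.00000 ≈ 240.00 mg.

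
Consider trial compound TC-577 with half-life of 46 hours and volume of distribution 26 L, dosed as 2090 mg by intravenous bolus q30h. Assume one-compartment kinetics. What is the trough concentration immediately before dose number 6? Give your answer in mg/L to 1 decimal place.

126.0 mg/L

f = (1/2)^(τ/t½) = (1/2)^(30/46) ≈ 0.6363.
C₀ = D/Vd = 2090/26 ≈ 80.385 mg/L.
Before the 6th dose, 5 doses have been given. Superposition: Cmin = C₀·(f + f² + … + f^5).
≈ 80.385 × (0.6363 + 0.4049 + 0.2576 + 0.1639 + 0.1043) ≈ 80.385 × 1.5670 ≈ 125.963 mg/L.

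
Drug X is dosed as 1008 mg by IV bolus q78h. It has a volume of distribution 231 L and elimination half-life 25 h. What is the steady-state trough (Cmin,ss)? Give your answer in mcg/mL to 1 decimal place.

0.6 mcg/mL

Over one 78-h interval, 78/25 ≈ 3.12 half-lives elapse, leaving f ≈ 0.1150 of each dose.
At steady state, accumulation factor R = 1/(1 − e^(−kτ)) ≈ 1.1299.
Single-dose peak C₀ = D/Vd = 1008/231 ≈ 4.364 mcg/mL.
Steady-state peak Cmax,ss = C₀·R ≈ 4.364 × 1.1299 ≈ 4.931 mcg/mL.
Steady-state trough Cmin,ss = Cmax,ss·f ≈ 4.931 × 0.1150 ≈ 0.567 mcg/mL.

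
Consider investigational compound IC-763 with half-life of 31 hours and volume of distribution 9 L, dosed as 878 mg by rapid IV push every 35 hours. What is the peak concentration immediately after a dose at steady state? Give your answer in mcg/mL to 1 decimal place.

τ/t½ = 35/31 ≈ 1.129, so fraction remaining f = (1/2)^(35/31) ≈ 0.4572.
Accumulation ratio R = 1/(1 − f) ≈ 1/0.5428 ≈ 1.8423.
Single-dose peak C₀ = D/Vd = 878/9 ≈ 97.556 mcg/mL.
Cmax,ss = C₀/(1 − f) ≈ 97.556/0.5428 ≈ 179.727 mcg/mL.

179.7 mcg/mL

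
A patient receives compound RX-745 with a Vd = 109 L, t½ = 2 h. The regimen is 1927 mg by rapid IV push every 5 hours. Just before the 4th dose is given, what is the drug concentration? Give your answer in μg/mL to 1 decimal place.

3.8 μg/mL

f = (1/2)^(τ/t½) = (1/2)^(5/2) ≈ 0.1768.
C₀ = D/Vd = 1927/109 ≈ 17.679 μg/mL.
Before the 4th dose, 3 doses have been given. Superposition: Cmin = C₀·(f + f² + … + f^3).
≈ 17.679 × (0.1768 + 0.0313 + 0.0055) ≈ 17.679 × 0.2136 ≈ 3.776 μg/mL.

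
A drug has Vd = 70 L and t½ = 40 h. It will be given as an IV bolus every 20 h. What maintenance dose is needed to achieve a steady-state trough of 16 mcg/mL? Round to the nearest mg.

464 mg

τ/t½ = 20/40 ≈ 0.5, so f = (1/2)^(20/40) ≈ 0.707107.
Cmin,ss = (D/Vd)·f/(1−f), so D = Cmin,ss·Vd·(1−f)/f.
D = 16 × 70 × (1−f)/f ≈ 16 × 70 × 0.41421 ≈ 463.92 mg.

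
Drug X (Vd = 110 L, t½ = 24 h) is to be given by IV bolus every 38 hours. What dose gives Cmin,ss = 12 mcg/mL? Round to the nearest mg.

2636 mg

τ/t½ = 38/24 ≈ 1.5833, so f = (1/2)^(38/24) ≈ 0.333710.
Cmin,ss = (D/Vd)·f/(1−f), so D = Cmin,ss·Vd·(1−f)/f.
D = 12 × 110 × (1−f)/f ≈ 12 × 110 × 1.99661 ≈ 2635.53 mg.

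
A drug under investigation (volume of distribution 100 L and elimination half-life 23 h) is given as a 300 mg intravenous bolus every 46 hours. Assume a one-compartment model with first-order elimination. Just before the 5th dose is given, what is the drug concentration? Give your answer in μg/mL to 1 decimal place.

1.0 μg/mL

f = (1/2)^(τ/t½) = (1/2)^(46/23) ≈ 0.2500.
C₀ = D/Vd = 300/100 ≈ 3.000 μg/mL.
Before the 5th dose, 4 doses have been given. Superposition: Cmin = C₀·(f + f² + … + f^4).
≈ 3.000 × (0.2500 + 0.0625 + 0.0156 + 0.0039) ≈ 3.000 × 0.3320 ≈ 0.996 μg/mL.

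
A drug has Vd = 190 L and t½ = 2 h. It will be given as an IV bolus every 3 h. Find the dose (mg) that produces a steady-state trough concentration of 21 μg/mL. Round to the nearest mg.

7295 mg

τ/t½ = 3/2 ≈ 1.5, so f = (1/2)^(3/2) ≈ 0.353553.
Cmin,ss = (D/Vd)·f/(1−f), so D = Cmin,ss·Vd·(1−f)/f.
D = 21 × 190 × (1−f)/f ≈ 21 × 190 × 1.82843 ≈ 7295.44 mg.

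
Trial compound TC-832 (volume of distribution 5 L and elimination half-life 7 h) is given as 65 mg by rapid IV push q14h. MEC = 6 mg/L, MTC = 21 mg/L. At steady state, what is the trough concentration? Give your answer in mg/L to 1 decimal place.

4.3 mg/L

τ = 14 h = 2 half-lives, so f = (1/2)^2 = 0.25.
Accumulation ratio R = 1/(1 − f) = 1/0.75 = 4/3.
Single-dose peak C₀ = D/Vd = 65/5 = 13 mg/L.
Steady-state peak Cmax,ss = C₀·R = 13 × 4/3 ≈ 17.333 mg/L.
Steady-state trough Cmin,ss = Cmax,ss·f ≈ 17.333 × 0.25 ≈ 4.333 mg/L.
Trough 4.3 mg/L vs MEC 6 mg/L: subtherapeutic.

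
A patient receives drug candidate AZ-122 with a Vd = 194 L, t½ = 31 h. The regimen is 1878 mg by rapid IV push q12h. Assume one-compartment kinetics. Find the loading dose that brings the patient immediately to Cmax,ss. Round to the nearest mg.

f = (1/2)^(12/31) ≈ 0.764667; accumulation ratio R = 1/(1−f) ≈ 4.24930.
Loading dose to hit Cmax,ss on first dose: D_load = D_maint·R ≈ 1878 × 4.24930 ≈ 7980.19 mg.

7980 mg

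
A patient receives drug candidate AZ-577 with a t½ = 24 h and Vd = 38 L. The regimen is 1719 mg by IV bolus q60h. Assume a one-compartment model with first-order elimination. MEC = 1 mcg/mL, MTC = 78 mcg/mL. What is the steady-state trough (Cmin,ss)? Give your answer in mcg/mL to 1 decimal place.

9.7 mcg/mL

τ/t½ = 60/24 ≈ 2.5, so fraction remaining f = (1/2)^(60/24) ≈ 0.1768.
Each bolus raises the concentration by D/Vd = 1719/38 ≈ 45.237 mcg/mL.
Steady-state trough Cmin,ss = C₀·f/(1−f) ≈ 45.237 × 0.1768/0.8232 ≈ 9.716 mcg/mL.
Trough 9.7 mcg/mL vs MEC 1 mcg/mL: adequate.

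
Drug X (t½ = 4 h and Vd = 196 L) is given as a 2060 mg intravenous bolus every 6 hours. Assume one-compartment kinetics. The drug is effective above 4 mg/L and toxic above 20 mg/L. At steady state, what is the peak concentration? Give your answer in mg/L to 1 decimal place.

16.3 mg/L

τ/t½ = 6/4 ≈ 1.5, so fraction remaining f = (1/2)^(6/4) ≈ 0.3536.
At steady state, accumulation factor R = 1/(1 − e^(−kτ)) ≈ 1.5470.
Single-dose peak C₀ = D/Vd = 2060/196 ≈ 10.510 mg/L.
Steady-state peak Cmax,ss = C₀·R ≈ 10.510 × 1.5470 ≈ 16.259 mg/L.
Peak 16.3 mg/L vs MTC 20 mg/L: below toxic threshold.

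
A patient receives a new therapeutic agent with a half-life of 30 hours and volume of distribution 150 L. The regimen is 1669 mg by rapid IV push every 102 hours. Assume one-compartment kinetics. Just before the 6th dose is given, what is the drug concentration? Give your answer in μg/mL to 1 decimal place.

f = (1/2)^(τ/t½) = (1/2)^(102/30) ≈ 0.0947.
C₀ = D/Vd = 1669/150 ≈ 11.127 μg/mL.
Before the 6th dose, 5 doses have been given. Superposition: Cmin = C₀·(f + f² + … + f^5).
≈ 11.127 × (0.0947 + 0.0090 + 0.0008 + 0.0001 + 0.0000) ≈ 11.127 × 0.1046 ≈ 1.164 μg/mL.

1.2 μg/mL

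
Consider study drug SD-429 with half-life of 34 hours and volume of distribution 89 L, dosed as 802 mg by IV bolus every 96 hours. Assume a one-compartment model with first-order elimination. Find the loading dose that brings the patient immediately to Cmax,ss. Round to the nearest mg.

934 mg

f = (1/2)^(96/34) ≈ 0.141264; accumulation ratio R = 1/(1−f) ≈ 1.16450.
Loading dose to hit Cmax,ss on first dose: D_load = D_maint·R ≈ 802 × 1.16450 ≈ 933.93 mg.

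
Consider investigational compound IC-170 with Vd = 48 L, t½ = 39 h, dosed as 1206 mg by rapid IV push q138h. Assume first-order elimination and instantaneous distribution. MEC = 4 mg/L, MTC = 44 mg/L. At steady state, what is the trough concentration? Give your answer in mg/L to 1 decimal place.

Over one 138-h interval, 138/39 ≈ 3.5385 half-lives elapse, leaving f ≈ 0.0861 of each dose.
At steady state, accumulation factor R = 1/(1 − e^(−kτ)) ≈ 1.0942.
Each bolus raises the concentration by D/Vd = 1206/48 ≈ 25.125 mg/L.
Steady-state peak Cmax,ss = C₀·R ≈ 25.125 × 1.0942 ≈ 27.492 mg/L.
One interval later, Cmin,ss = Cmax,ss·e^(−kτ) ≈ 27.492 × 0.0861 ≈ 2.367 mg/L.
Trough 2.4 mg/L vs MEC 4 mg/L: subtherapeutic.

2.4 mg/L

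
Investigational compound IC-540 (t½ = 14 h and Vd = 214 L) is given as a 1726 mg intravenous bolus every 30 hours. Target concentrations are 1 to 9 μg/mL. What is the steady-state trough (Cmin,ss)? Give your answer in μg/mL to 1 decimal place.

2.4 μg/mL

k = ln2/t½ = ln2/14 ≈ 0.049511 h⁻¹; fraction remaining f = e^(−kτ) = e^(−0.049511×30) ≈ 0.2264.
At steady state, accumulation factor R = 1/(1 − e^(−kτ)) ≈ 1.2927.
Single-dose peak C₀ = D/Vd = 1726/214 ≈ 8.065 μg/mL.
Steady-state peak Cmax,ss = C₀·R ≈ 8.065 × 1.2927 ≈ 10.426 μg/mL.
One interval later, Cmin,ss = Cmax,ss·e^(−kτ) ≈ 10.426 × 0.2264 ≈ 2.360 μg/mL.
Trough 2.4 μg/mL vs MEC 1 μg/mL: adequate.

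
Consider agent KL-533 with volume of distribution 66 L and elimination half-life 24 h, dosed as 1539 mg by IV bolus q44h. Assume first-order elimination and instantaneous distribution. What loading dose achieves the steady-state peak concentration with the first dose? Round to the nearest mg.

2139 mg

f = (1/2)^(44/24) ≈ 0.280616; accumulation ratio R = 1/(1−f) ≈ 1.39008.
Loading dose to hit Cmax,ss on first dose: D_load = D_maint·R ≈ 1539 × 1.39008 ≈ 2139.33 mg.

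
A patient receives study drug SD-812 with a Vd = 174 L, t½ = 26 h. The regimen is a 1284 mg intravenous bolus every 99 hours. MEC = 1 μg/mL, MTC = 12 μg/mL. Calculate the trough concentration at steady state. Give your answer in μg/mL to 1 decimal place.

k = ln2/t½ = ln2/26 ≈ 0.026660 h⁻¹; fraction remaining f = e^(−kτ) = e^(−0.026660×99) ≈ 0.0714.
Accumulation ratio R = 1/(1 − f) ≈ 1/0.9286 ≈ 1.0769.
Each bolus raises the concentration by D/Vd = 1284/174 ≈ 7.379 μg/mL.
Steady-state peak Cmax,ss = C₀·R ≈ 7.379 × 1.0769 ≈ 7.946 μg/mL.
One interval later, Cmin,ss = Cmax,ss·e^(−kτ) ≈ 7.946 × 0.0714 ≈ 0.567 μg/mL.
Trough 0.6 μg/mL vs MEC 1 μg/mL: subtherapeutic.

0.6 μg/mL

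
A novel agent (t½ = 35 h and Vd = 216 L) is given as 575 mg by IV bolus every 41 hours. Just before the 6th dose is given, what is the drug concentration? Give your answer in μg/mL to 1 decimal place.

2.1 μg/mL

f = (1/2)^(τ/t½) = (1/2)^(41/35) ≈ 0.4440.
C₀ = D/Vd = 575/216 ≈ 2.662 μg/mL.
Before the 6th dose, 5 doses have been given. Superposition: Cmin = C₀·(f + f² + … + f^5).
≈ 2.662 × (0.4440 + 0.1971 + 0.0875 + 0.0389 + 0.0173) ≈ 2.662 × 0.7848 ≈ 2.089 μg/mL.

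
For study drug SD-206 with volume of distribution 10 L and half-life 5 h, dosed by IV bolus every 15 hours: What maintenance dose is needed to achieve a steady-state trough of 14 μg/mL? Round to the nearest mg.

980 mg

τ/t½ = 15/5 ≈ 3, so f = (1/2)^(15/5) ≈ 0.125000.
Cmin,ss = (D/Vd)·f/(1−f), so D = Cmin,ss·Vd·(1−f)/f.
D = 14 × 10 × (1−f)/f ≈ 14 × 10 × 7.00000 ≈ 980.00 mg.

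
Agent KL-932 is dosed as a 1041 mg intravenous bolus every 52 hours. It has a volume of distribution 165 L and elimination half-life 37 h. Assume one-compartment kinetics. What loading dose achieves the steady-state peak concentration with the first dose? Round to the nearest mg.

1672 mg

f = (1/2)^(52/37) ≈ 0.377512; accumulation ratio R = 1/(1−f) ≈ 1.60646.
Loading dose to hit Cmax,ss on first dose: D_load = D_maint·R ≈ 1041 × 1.60646 ≈ 1672.32 mg.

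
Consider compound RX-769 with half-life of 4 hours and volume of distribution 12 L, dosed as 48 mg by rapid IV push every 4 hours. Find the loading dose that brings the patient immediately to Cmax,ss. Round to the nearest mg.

f = (1/2)^(4/4) ≈ 0.500000; accumulation ratio R = 1/(1−f) ≈ 2.00000.
Loading dose to hit Cmax,ss on first dose: D_load = D_maint·R ≈ 48 × 2.00000 ≈ 96.00 mg.

96 mg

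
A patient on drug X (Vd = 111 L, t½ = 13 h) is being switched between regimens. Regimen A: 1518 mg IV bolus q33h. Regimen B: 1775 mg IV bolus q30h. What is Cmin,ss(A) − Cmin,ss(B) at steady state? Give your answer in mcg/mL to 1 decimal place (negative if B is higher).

-1.2 mcg/mL

Regimen A: f = (1/2)^(33/13) ≈ 0.1721; Cmin,ss = (1518/111)·f/(1−f) ≈ 2.843 mcg/mL.
Regimen B: f = (1/2)^(30/13) ≈ 0.2020; Cmin,ss = (1775/111)·f/(1−f) ≈ 4.048 mcg/mL.
Difference ≈ 2.843 − 4.048 ≈ -1.205 mcg/mL.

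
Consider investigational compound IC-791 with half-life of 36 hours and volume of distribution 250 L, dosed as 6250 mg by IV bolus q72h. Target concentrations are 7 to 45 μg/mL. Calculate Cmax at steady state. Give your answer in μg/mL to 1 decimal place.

33.3 μg/mL

The dosing interval is 2 half-lives, so f = 2^(−2) = 0.25.
At steady state, R = 1/(1 − 0.25) = 4/3.
Single-dose peak C₀ = D/Vd = 6250/250 = 25 μg/mL.
Steady-state peak Cmax,ss = C₀·R = 25 × 4/3 ≈ 33.333 μg/mL.
Peak 33.3 μg/mL vs MTC 45 μg/mL: below toxic threshold.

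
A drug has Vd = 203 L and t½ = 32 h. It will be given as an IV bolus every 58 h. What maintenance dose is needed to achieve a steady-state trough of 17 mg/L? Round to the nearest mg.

8671 mg

τ/t½ = 58/32 ≈ 1.8125, so f = (1/2)^(58/32) ≈ 0.284697.
Cmin,ss = (D/Vd)·f/(1−f), so D = Cmin,ss·Vd·(1−f)/f.
D = 17 × 203 × (1−f)/f ≈ 17 × 203 × 2.51251 ≈ 8670.67 mg.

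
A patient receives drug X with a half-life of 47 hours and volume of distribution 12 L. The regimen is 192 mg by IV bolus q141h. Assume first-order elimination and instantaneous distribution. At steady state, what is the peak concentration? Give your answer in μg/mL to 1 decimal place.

τ = 141 h = 3 half-lives, so f = (1/2)^3 = 0.125.
At steady state, R = 1/(1 − 0.125) = 8/7.
Single-dose peak C₀ = D/Vd = 192/12 = 16 μg/mL.
Steady-state peak Cmax,ss = C₀·R = 16 × 8/7 ≈ 18.286 μg/mL.

18.3 μg/mL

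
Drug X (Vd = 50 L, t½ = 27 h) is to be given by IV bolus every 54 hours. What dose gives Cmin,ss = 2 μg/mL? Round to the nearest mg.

τ/t½ = 54/27 ≈ 2, so f = (1/2)^(54/27) ≈ 0.250000.
Cmin,ss = (D/Vd)·f/(1−f), so D = Cmin,ss·Vd·(1−f)/f.
D = 2 × 50 × (1−f)/f ≈ 2 × 50 × 3.00000 ≈ 300.00 mg.

300 mg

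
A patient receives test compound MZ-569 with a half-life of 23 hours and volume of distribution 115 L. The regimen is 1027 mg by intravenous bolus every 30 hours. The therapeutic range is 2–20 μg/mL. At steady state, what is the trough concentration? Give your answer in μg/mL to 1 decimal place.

τ/t½ = 30/23 ≈ 1.3043, so fraction remaining f = (1/2)^(30/23) ≈ 0.4049.
Single-dose peak C₀ = D/Vd = 1027/115 ≈ 8.930 μg/mL.
Steady-state trough Cmin,ss = C₀·f/(1−f) ≈ 8.930 × 0.4049/0.5951 ≈ 6.076 μg/mL.
Trough 6.1 μg/mL vs MEC 2 μg/mL: adequate.

6.1 μg/mL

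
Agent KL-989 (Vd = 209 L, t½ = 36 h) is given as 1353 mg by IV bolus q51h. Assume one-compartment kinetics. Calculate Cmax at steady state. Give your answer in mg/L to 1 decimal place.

τ/t½ = 51/36 ≈ 1.4167, so fraction remaining f = (1/2)^(51/36) ≈ 0.3746.
At steady state, accumulation factor R = 1/(1 − e^(−kτ)) ≈ 1.5990.
Each bolus raises the concentration by D/Vd = 1353/209 ≈ 6.474 mg/L.
Steady-state peak Cmax,ss = C₀·R ≈ 6.474 × 1.5990 ≈ 10.352 mg/L.

10.4 mg/L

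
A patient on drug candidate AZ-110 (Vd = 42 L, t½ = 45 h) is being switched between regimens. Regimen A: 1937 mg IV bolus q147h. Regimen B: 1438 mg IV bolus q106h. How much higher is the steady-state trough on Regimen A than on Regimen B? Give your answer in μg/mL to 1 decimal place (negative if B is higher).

Regimen A: f = (1/2)^(147/45) ≈ 0.1039; Cmin,ss = (1937/42)·f/(1−f) ≈ 5.347 μg/mL.
Regimen B: f = (1/2)^(106/45) ≈ 0.1954; Cmin,ss = (1438/42)·f/(1−f) ≈ 8.315 μg/mL.
Difference ≈ 5.347 − 8.315 ≈ -2.968 μg/mL.

-3.0 μg/mL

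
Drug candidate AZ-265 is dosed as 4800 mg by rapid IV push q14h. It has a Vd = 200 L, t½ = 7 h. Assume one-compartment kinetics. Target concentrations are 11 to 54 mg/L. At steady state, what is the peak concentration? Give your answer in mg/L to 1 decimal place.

32.0 mg/L

τ = 14 h = 2 half-lives, so f = (1/2)^2 = 0.25.
Accumulation ratio R = 1/(1 − f) = 1/0.75 = 4/3.
Single-dose peak C₀ = D/Vd = 4800/200 = 24 mg/L.
Steady-state peak Cmax,ss = C₀·R = 24 × 4/3 ≈ 32.000 mg/L.
Peak 32.0 mg/L vs MTC 54 mg/L: below toxic threshold.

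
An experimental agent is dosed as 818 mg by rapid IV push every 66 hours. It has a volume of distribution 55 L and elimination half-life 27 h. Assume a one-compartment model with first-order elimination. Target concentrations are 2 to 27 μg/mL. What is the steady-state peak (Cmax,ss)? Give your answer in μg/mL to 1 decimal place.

18.2 μg/mL

k = ln2/t½ = ln2/27 ≈ 0.025672 h⁻¹; fraction remaining f = e^(−kτ) = e^(−0.025672×66) ≈ 0.1837.
Accumulation ratio R = 1/(1 − f) ≈ 1/0.8163 ≈ 1.2250.
Each bolus raises the concentration by D/Vd = 818/55 ≈ 14.873 μg/mL.
Steady-state peak Cmax,ss = C₀·R ≈ 14.873 × 1.2250 ≈ 18.219 μg/mL.
Peak 18.2 μg/mL vs MTC 27 μg/mL: below toxic threshold.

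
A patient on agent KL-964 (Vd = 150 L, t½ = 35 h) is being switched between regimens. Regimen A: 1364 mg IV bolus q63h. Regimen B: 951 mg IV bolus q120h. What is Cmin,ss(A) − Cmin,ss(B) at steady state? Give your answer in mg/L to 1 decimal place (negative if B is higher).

3.0 mg/L

Regimen A: f = (1/2)^(63/35) ≈ 0.2872; Cmin,ss = (1364/150)·f/(1−f) ≈ 3.664 mg/L.
Regimen B: f = (1/2)^(120/35) ≈ 0.0929; Cmin,ss = (951/150)·f/(1−f) ≈ 0.649 mg/L.
Difference ≈ 3.664 − 0.649 ≈ 3.015 mg/L.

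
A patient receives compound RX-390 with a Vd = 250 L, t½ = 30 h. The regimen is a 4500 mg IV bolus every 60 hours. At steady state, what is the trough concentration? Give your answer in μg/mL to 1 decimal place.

The dosing interval is 2 half-lives, so f = 2^(−2) = 0.25.
Accumulation ratio R = 1/(1 − f) = 1/0.75 = 4/3.
Single-dose peak C₀ = D/Vd = 4500/250 = 18 μg/mL.
Steady-state peak Cmax,ss = C₀·R = 18 × 4/3 ≈ 24.000 μg/mL.
Steady-state trough Cmin,ss = Cmax,ss·f ≈ 24.000 × 0.25 ≈ 6.000 μg/mL.

6.0 μg/mL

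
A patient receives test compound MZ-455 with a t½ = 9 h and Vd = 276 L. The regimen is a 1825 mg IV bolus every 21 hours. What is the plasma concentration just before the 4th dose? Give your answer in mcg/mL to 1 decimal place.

f = (1/2)^(τ/t½) = (1/2)^(21/9) ≈ 0.1984.
C₀ = D/Vd = 1825/276 ≈ 6.612 mcg/mL.
Before the 4th dose, 3 doses have been given. Superposition: Cmin = C₀·(f + f² + … + f^3).
≈ 6.612 × (0.1984 + 0.0394 + 0.0078) ≈ 6.612 × 0.2456 ≈ 1.624 mcg/mL.

1.6 mcg/mL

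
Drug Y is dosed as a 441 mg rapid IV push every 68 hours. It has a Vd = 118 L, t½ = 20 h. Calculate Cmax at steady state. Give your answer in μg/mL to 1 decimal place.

Over one 68-h interval, 68/20 ≈ 3.4 half-lives elapse, leaving f ≈ 0.0947 of each dose.
Accumulation ratio R = 1/(1 − f) ≈ 1/0.9053 ≈ 1.1046.
Single-dose peak C₀ = D/Vd = 441/118 ≈ 3.737 μg/mL.
Steady-state peak Cmax,ss = C₀·R ≈ 3.737 × 1.1046 ≈ 4.128 μg/mL.

4.1 μg/mL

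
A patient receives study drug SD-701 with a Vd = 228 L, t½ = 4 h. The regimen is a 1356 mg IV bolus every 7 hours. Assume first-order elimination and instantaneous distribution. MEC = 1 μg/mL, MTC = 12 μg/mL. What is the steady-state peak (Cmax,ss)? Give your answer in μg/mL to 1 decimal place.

8.5 μg/mL

τ/t½ = 7/4 ≈ 1.75, so fraction remaining f = (1/2)^(7/4) ≈ 0.2973.
Accumulation ratio R = 1/(1 − f) ≈ 1/0.7027 ≈ 1.4231.
Single-dose peak C₀ = D/Vd = 1356/228 ≈ 5.947 μg/mL.
Cmax,ss = C₀/(1 − f) ≈ 5.947/0.7027 ≈ 8.463 μg/mL.
Peak 8.5 μg/mL vs MTC 12 μg/mL: below toxic threshold.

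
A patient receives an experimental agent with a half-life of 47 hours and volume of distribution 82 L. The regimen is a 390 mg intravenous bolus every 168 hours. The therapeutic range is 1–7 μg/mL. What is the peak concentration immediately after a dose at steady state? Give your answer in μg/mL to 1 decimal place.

5.2 μg/mL

τ/t½ = 168/47 ≈ 3.5745, so fraction remaining f = (1/2)^(168/47) ≈ 0.0839.
At steady state, accumulation factor R = 1/(1 − e^(−kτ)) ≈ 1.0916.
Single-dose peak C₀ = D/Vd = 390/82 ≈ 4.756 μg/mL.
Steady-state peak Cmax,ss = C₀·R ≈ 4.756 × 1.0916 ≈ 5.192 μg/mL.
Peak 5.2 μg/mL vs MTC 7 μg/mL: below toxic threshold.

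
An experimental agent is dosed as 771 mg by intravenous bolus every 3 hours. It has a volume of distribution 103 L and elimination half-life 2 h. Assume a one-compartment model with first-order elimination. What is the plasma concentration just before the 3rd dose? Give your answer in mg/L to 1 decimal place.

3.6 mg/L

f = (1/2)^(τ/t½) = (1/2)^(3/2) ≈ 0.3536.
C₀ = D/Vd = 771/103 ≈ 7.485 mg/L.
Before the 3rd dose, 2 doses have been given. Superposition: Cmin = C₀·(f + f²).
≈ 7.485 × (0.3536 + 0.1250) ≈ 7.485 × 0.4786 ≈ 3.582 mg/L.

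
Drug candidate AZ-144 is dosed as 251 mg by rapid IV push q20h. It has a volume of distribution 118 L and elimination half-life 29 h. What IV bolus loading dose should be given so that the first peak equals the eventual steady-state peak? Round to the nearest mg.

f = (1/2)^(20/29) ≈ 0.620002; accumulation ratio R = 1/(1−f) ≈ 2.63159.
Loading dose to hit Cmax,ss on first dose: D_load = D_maint·R ≈ 251 × 2.63159 ≈ 660.53 mg.

661 mg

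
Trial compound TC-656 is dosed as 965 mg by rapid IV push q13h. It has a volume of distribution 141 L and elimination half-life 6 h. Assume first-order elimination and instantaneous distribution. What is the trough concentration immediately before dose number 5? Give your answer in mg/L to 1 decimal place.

2.0 mg/L

f = (1/2)^(τ/t½) = (1/2)^(13/6) ≈ 0.2227.
C₀ = D/Vd = 965/141 ≈ 6.844 mg/L.
Before the 5th dose, 4 doses have been given. Superposition: Cmin = C₀·(f + f² + … + f^4).
≈ 6.844 × (0.2227 + 0.0496 + 0.0110 + 0.0025) ≈ 6.844 × 0.2858 ≈ 1.956 mg/L.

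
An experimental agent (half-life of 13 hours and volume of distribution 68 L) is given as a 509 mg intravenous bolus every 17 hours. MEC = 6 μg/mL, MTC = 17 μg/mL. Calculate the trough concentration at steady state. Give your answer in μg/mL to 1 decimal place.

5.1 μg/mL

k = ln2/t½ = ln2/13 ≈ 0.053319 h⁻¹; fraction remaining f = e^(−kτ) = e^(−0.053319×17) ≈ 0.4040.
Each bolus raises the concentration by D/Vd = 509/68 ≈ 7.485 μg/mL.
Steady-state trough Cmin,ss = C₀·f/(1−f) ≈ 7.485 × 0.4040/0.5960 ≈ 5.074 μg/mL.
Trough 5.1 μg/mL vs MEC 6 μg/mL: subtherapeutic.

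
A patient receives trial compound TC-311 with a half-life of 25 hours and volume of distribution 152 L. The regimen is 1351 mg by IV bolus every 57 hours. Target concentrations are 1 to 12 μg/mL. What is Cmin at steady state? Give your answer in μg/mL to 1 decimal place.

k = ln2/t½ = ln2/25 ≈ 0.027726 h⁻¹; fraction remaining f = e^(−kτ) = e^(−0.027726×57) ≈ 0.2059.
Each bolus raises the concentration by D/Vd = 1351/152 ≈ 8.888 μg/mL.
Steady-state trough Cmin,ss = C₀·f/(1−f) ≈ 8.888 × 0.2059/0.7941 ≈ 2.305 μg/mL.
Trough 2.3 μg/mL vs MEC 1 μg/mL: adequate.

2.3 μg/mL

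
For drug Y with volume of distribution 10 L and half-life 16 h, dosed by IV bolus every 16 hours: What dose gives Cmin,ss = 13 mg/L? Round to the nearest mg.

130 mg

τ/t½ = 16/16 ≈ 1, so f = (1/2)^(16/16) ≈ 0.500000.
Cmin,ss = (D/Vd)·f/(1−f), so D = Cmin,ss·Vd·(1−f)/f.
D = 13 × 10 × (1−f)/f ≈ 13 × 10 × 1.00000 ≈ 130.00 mg.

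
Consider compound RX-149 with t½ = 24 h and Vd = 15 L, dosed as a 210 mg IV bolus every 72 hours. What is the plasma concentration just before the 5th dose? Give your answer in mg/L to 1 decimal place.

f = (1/2)^(τ/t½) = (1/2)^(72/24) ≈ 0.1250.
C₀ = D/Vd = 210/15 ≈ 14.000 mg/L.
Before the 5th dose, 4 doses have been given. Superposition: Cmin = C₀·(f + f² + … + f^4).
≈ 14.000 × (0.1250 + 0.0156 + 0.0020 + 0.0002) ≈ 14.000 × 0.1428 ≈ 1.999 mg/L.

2.0 mg/L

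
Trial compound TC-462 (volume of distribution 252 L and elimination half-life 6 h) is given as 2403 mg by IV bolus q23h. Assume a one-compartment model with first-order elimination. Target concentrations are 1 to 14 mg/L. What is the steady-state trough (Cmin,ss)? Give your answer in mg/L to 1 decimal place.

Over one 23-h interval, 23/6 ≈ 3.8333 half-lives elapse, leaving f ≈ 0.0702 of each dose.
Each bolus raises the concentration by D/Vd = 2403/252 ≈ 9.536 mg/L.
Steady-state trough Cmin,ss = C₀·f/(1−f) ≈ 9.536 × 0.0702/0.9298 ≈ 0.720 mg/L.
Trough 0.7 mg/L vs MEC 1 mg/L: subtherapeutic.

0.7 mg/L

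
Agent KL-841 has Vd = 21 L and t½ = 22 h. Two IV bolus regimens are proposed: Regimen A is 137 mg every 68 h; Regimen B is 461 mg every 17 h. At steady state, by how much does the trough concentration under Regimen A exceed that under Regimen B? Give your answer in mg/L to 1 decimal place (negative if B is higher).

Regimen A: f = (1/2)^(68/22) ≈ 0.1174; Cmin,ss = (137/21)·f/(1−f) ≈ 0.868 mg/L.
Regimen B: f = (1/2)^(17/22) ≈ 0.5853; Cmin,ss = (461/21)·f/(1−f) ≈ 30.983 mg/L.
Difference ≈ 0.868 − 30.983 ≈ -30.115 mg/L.

-30.1 mg/L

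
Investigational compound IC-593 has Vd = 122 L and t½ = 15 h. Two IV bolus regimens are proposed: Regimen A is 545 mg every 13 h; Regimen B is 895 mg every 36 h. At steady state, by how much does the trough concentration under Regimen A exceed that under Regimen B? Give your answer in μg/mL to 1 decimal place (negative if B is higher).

Regimen A: f = (1/2)^(13/15) ≈ 0.5484; Cmin,ss = (545/122)·f/(1−f) ≈ 5.425 μg/mL.
Regimen B: f = (1/2)^(36/15) ≈ 0.1895; Cmin,ss = (895/122)·f/(1−f) ≈ 1.715 μg/mL.
Difference ≈ 5.425 − 1.715 ≈ 3.710 μg/mL.

3.7 μg/mL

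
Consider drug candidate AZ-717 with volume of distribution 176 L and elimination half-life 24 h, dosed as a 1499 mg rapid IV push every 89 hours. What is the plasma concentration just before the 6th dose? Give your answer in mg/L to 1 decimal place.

0.7 mg/L

f = (1/2)^(τ/t½) = (1/2)^(89/24) ≈ 0.0765.
C₀ = D/Vd = 1499/176 ≈ 8.517 mg/L.
Before the 6th dose, 5 doses have been given. Superposition: Cmin = C₀·(f + f² + … + f^5).
≈ 8.517 × (0.0765 + 0.0059 + 0.0004 + 0.0000 + 0.0000) ≈ 8.517 × 0.0828 ≈ 0.705 mg/L.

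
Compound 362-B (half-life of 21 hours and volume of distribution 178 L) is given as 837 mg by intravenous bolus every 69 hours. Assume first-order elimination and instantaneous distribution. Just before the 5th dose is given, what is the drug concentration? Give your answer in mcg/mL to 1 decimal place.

f = (1/2)^(τ/t½) = (1/2)^(69/21) ≈ 0.1025.
C₀ = D/Vd = 837/178 ≈ 4.702 mcg/mL.
Before the 5th dose, 4 doses have been given. Superposition: Cmin = C₀·(f + f² + … + f^4).
≈ 4.702 × (0.1025 + 0.0105 + 0.0011 + 0.0001) ≈ 4.702 × 0.1142 ≈ 0.537 mcg/mL.

0.5 mcg/mL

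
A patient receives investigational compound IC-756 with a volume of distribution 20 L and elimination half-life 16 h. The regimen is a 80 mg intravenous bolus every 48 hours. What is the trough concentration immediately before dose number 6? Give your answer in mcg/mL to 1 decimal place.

f = (1/2)^(τ/t½) = (1/2)^(48/16) ≈ 0.1250.
C₀ = D/Vd = 80/20 ≈ 4.000 mcg/mL.
Before the 6th dose, 5 doses have been given. Superposition: Cmin = C₀·(f + f² + … + f^5).
≈ 4.000 × (0.1250 + 0.0156 + 0.0020 + 0.0002 + 0.0000) ≈ 4.000 × 0.1428 ≈ 0.571 mcg/mL.

0.6 mcg/mL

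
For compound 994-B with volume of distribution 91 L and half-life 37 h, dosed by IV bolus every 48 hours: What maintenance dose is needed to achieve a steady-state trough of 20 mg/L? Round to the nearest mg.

τ/t½ = 48/37 ≈ 1.2973, so f = (1/2)^(48/37) ≈ 0.406888.
Cmin,ss = (D/Vd)·f/(1−f), so D = Cmin,ss·Vd·(1−f)/f.
D = 20 × 91 × (1−f)/f ≈ 20 × 91 × 1.45768 ≈ 2652.98 mg.

2653 mg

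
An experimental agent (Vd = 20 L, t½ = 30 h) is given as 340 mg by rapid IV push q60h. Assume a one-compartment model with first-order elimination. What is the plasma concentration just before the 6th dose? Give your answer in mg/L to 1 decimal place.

5.7 mg/L

f = (1/2)^(τ/t½) = (1/2)^(60/30) ≈ 0.2500.
C₀ = D/Vd = 340/20 ≈ 17.000 mg/L.
Before the 6th dose, 5 doses have been given. Superposition: Cmin = C₀·(f + f² + … + f^5).
≈ 17.000 × (0.2500 + 0.0625 + 0.0156 + 0.0039 + 0.0010) ≈ 17.000 × 0.3330 ≈ 5.661 mg/L.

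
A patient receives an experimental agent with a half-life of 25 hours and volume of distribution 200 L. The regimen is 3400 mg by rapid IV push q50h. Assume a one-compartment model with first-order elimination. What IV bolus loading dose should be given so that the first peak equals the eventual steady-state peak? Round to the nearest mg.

4533 mg

f = (1/2)^(50/25) ≈ 0.250000; accumulation ratio R = 1/(1−f) ≈ 1.33333.
Loading dose to hit Cmax,ss on first dose: D_load = D_maint·R ≈ 3400 × 1.33333 ≈ 4533.32 mg.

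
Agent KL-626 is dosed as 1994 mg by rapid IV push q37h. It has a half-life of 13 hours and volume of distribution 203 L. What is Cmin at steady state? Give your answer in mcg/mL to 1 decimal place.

τ/t½ = 37/13 ≈ 2.8462, so fraction remaining f = (1/2)^(37/13) ≈ 0.1391.
At steady state, accumulation factor R = 1/(1 − e^(−kτ)) ≈ 1.1616.
Each bolus raises the concentration by D/Vd = 1994/203 ≈ 9.823 mcg/mL.
Steady-state peak Cmax,ss = C₀·R ≈ 9.823 × 1.1616 ≈ 11.410 mcg/mL.
One interval later, Cmin,ss = Cmax,ss·e^(−kτ) ≈ 11.410 × 0.1391 ≈ 1.587 mcg/mL.

1.6 mcg/mL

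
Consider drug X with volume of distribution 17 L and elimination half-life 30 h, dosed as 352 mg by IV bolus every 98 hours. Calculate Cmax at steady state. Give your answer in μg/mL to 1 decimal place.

Over one 98-h interval, 98/30 ≈ 3.2667 half-lives elapse, leaving f ≈ 0.1039 of each dose.
At steady state, accumulation factor R = 1/(1 − e^(−kτ)) ≈ 1.1159.
Single-dose peak C₀ = D/Vd = 352/17 ≈ 20.706 μg/mL.
Cmax,ss = C₀/(1 − f) ≈ 20.706/0.8961 ≈ 23.107 μg/mL.

23.1 μg/mL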